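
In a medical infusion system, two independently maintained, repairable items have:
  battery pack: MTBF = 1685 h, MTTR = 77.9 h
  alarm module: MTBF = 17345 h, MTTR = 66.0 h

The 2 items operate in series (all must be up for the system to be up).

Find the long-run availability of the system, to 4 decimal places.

A(battery pack) = MTBF/(MTBF+MTTR) = 1685/(1685+77.9) = 0.955811
A(alarm module) = MTBF/(MTBF+MTTR) = 17345/(17345+66.0) = 0.996209
Series availability: 0.955811 × 0.996209 = 0.9522

0.9522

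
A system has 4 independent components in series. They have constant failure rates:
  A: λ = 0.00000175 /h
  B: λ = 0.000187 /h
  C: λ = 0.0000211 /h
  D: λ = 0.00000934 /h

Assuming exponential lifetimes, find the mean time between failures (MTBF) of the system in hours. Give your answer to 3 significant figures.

Series of exponential components: λ_sys = Σ λ_i
λ_sys = 0.00000175 + 0.000187 + 0.0000211 + 0.00000934 = 2.1919e-04 /h
MTBF = 1 / λ_sys = 4560 h

4560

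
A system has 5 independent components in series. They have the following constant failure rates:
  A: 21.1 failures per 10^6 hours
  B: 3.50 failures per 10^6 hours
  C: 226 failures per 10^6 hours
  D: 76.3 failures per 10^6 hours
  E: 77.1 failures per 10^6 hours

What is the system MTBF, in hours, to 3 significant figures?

Series of exponential components: λ_sys = Σ λ_i
λ_sys = 0.0000211 + 0.00000350 + 0.000226 + 0.0000763 + 0.0000771 = 4.0400e-04 /h
MTBF = 1 / λ_sys = 2480 h

2480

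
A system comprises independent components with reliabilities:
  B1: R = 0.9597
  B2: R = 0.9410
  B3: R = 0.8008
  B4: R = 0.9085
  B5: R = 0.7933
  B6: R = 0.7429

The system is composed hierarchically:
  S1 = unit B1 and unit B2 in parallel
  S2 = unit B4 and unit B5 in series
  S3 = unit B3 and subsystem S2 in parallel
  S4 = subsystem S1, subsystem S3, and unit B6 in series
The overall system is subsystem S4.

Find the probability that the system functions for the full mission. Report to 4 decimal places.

Parallel (B1 and B2): 1 − (1 − 0.959700)(1 − 0.941000) = 0.997622
Series (B4 and B5): 0.908500 × 0.793300 = 0.720713
Parallel (B3 and [0.720713]): 1 − (1 − 0.800800)(1 − 0.720713) = 0.944366
Series ([0.997622], [0.944366], and B6): 0.997622 × 0.944366 × 0.742900 = 0.6999

0.6999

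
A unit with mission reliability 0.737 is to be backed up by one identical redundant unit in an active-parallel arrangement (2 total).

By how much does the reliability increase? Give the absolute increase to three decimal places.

0.194

R_before = 0.737
R_after = 1 − (1 − 0.737)^2 = 0.931
ΔR = 0.931 − 0.737 = 0.194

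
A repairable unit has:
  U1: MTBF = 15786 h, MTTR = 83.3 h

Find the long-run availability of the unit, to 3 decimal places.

0.995

A(U1) = MTBF/(MTBF+MTTR) = 15786/(15786+83.3) = 0.995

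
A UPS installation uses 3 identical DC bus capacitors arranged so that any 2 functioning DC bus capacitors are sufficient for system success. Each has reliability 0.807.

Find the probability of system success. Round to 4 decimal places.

R = Σ_{i=2}^{3} C(3,i) p^i (1−p)^{3−i} with p = 0.807
C(3,2)·0.807^2·0.193^1 = 0.377073
C(3,3)·0.807^3·0.193^0 = 0.525558
Sum = 0.9026

0.9026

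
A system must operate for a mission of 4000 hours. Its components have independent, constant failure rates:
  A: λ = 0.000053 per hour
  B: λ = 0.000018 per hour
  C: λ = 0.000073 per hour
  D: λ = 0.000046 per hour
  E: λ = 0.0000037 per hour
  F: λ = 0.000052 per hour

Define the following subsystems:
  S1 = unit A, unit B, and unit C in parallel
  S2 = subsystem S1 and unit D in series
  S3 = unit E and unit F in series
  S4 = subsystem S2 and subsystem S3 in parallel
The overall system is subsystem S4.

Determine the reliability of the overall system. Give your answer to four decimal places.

0.9659

R(A) = exp(−0.000053 × 4000) = 0.808965
R(B) = exp(−0.000018 × 4000) = 0.930531
R(C) = exp(−0.000073 × 4000) = 0.746769
R(D) = exp(−0.000046 × 4000) = 0.831936
R(E) = exp(−0.0000037 × 4000) = 0.985309
R(F) = exp(−0.000052 × 4000) = 0.812207
Parallel (A, B, and C): 1 − (1 − 0.808965)(1 − 0.930531)(1 − 0.746769) = 0.996639
Series ([0.996639] and D): 0.996639 × 0.831936 = 0.829140
Series (E and F): 0.985309 × 0.812207 = 0.800275
Parallel ([0.829140] and [0.800275]): 1 − (1 − 0.829140)(1 − 0.800275) = 0.9659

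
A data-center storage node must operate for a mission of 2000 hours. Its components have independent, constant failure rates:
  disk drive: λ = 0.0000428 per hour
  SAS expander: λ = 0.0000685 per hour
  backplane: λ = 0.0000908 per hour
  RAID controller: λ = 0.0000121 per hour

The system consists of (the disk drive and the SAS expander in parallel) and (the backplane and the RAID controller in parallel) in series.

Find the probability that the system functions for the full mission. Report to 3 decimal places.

R(disk drive) = exp(−0.0000428 × 2000) = 0.91796
R(SAS expander) = exp(−0.0000685 × 2000) = 0.87197
R(backplane) = exp(−0.0000908 × 2000) = 0.83393
R(RAID controller) = exp(−0.0000121 × 2000) = 0.97609
Parallel (disk drive and SAS expander): 1 − (1 − 0.91796)(1 − 0.87197) = 0.98950
Parallel (backplane and RAID controller): 1 − (1 − 0.83393)(1 − 0.97609) = 0.99603
Series ([0.98950] and [0.99603]): 0.98950 × 0.99603 = 0.986

0.986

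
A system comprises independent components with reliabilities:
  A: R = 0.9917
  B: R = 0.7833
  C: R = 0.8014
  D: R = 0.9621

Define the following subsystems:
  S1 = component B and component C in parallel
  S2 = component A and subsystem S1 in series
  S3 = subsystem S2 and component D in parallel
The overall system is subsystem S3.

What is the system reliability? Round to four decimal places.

Parallel (B and C): 1 − (1 − 0.783300)(1 − 0.801400) = 0.956963
Series (A and [0.956963]): 0.991700 × 0.956963 = 0.949020
Parallel ([0.949020] and D): 1 − (1 − 0.949020)(1 − 0.962100) = 0.9981

0.9981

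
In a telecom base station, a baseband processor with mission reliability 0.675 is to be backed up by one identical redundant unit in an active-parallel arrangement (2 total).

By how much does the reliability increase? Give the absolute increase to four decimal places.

0.2194

R_before = 0.675
R_after = 1 − (1 − 0.675)^2 = 0.8944
ΔR = 0.8944 − 0.675 = 0.2194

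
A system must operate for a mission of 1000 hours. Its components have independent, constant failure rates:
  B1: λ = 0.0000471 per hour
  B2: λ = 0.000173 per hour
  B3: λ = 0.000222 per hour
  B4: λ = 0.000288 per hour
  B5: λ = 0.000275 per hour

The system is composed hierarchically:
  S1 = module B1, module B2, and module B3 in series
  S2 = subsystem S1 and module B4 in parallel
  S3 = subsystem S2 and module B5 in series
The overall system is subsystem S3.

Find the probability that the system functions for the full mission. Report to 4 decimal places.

0.6917

R(B1) = exp(−0.0000471 × 1000) = 0.953992
R(B2) = exp(−0.000173 × 1000) = 0.841138
R(B3) = exp(−0.000222 × 1000) = 0.800915
R(B4) = exp(−0.000288 × 1000) = 0.749762
R(B5) = exp(−0.000275 × 1000) = 0.759572
Series (B1, B2, and B3): 0.953992 × 0.841138 × 0.800915 = 0.642685
Parallel ([0.642685] and B4): 1 − (1 − 0.642685)(1 − 0.749762) = 0.910586
Series ([0.910586] and B5): 0.910586 × 0.759572 = 0.6917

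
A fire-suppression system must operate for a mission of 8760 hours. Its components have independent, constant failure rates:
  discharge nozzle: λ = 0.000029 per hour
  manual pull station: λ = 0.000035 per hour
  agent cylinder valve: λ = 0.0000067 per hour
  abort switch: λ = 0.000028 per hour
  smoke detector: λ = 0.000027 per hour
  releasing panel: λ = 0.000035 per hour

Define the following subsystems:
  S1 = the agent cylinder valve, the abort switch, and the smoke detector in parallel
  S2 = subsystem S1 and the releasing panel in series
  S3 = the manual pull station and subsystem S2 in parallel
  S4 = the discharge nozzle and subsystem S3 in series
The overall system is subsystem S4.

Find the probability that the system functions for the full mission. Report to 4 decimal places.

0.7212

R(discharge nozzle) = exp(−0.000029 × 8760) = 0.775661
R(manual pull station) = exp(−0.000035 × 8760) = 0.735945
R(agent cylinder valve) = exp(−0.0000067 × 8760) = 0.942997
R(abort switch) = exp(−0.000028 × 8760) = 0.782485
R(smoke detector) = exp(−0.000027 × 8760) = 0.789370
R(releasing panel) = exp(−0.000035 × 8760) = 0.735945
Parallel (agent cylinder valve, abort switch, and smoke detector): 1 − (1 − 0.942997)(1 − 0.782485)(1 − 0.789370) = 0.997388
Series ([0.997388] and releasing panel): 0.997388 × 0.735945 = 0.734023
Parallel (manual pull station and [0.734023]): 1 − (1 − 0.735945)(1 − 0.734023) = 0.929767
Series (discharge nozzle and [0.929767]): 0.775661 × 0.929767 = 0.7212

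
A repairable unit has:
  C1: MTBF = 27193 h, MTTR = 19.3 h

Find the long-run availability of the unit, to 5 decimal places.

A(C1) = MTBF/(MTBF+MTTR) = 27193/(27193+19.3) = 0.99929

0.99929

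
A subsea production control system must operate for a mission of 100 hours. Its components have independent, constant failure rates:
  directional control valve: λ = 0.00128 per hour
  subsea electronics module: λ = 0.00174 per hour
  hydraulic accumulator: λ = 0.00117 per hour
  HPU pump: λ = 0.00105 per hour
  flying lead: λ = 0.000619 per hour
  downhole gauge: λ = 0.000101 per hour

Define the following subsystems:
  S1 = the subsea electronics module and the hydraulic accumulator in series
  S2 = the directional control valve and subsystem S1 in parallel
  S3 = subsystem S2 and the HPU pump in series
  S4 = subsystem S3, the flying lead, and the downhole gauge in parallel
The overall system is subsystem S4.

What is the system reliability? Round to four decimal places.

R(directional control valve) = exp(−0.00128 × 100) = 0.879853
R(subsea electronics module) = exp(−0.00174 × 100) = 0.840297
R(hydraulic accumulator) = exp(−0.00117 × 100) = 0.889585
R(HPU pump) = exp(−0.00105 × 100) = 0.900325
R(flying lead) = exp(−0.000619 × 100) = 0.939977
R(downhole gauge) = exp(−0.000101 × 100) = 0.989951
Series (subsea electronics module and hydraulic accumulator): 0.840297 × 0.889585 = 0.747516
Parallel (directional control valve and [0.747516]): 1 − (1 − 0.879853)(1 − 0.747516) = 0.969665
Series ([0.969665] and HPU pump): 0.969665 × 0.900325 = 0.873014
Parallel ([0.873014], flying lead, and downhole gauge): 1 − (1 − 0.873014)(1 − 0.939977)(1 − 0.989951) = 0.9999

0.9999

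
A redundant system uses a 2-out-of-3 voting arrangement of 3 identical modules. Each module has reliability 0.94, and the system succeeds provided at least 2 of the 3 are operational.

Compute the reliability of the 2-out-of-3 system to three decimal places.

R = Σ_{i=2}^{3} C(3,i) p^i (1−p)^{3−i} with p = 0.94
C(3,2)·0.94^2·0.06^1 = 0.15905
C(3,3)·0.94^3·0.06^0 = 0.83058
Sum = 0.990

0.990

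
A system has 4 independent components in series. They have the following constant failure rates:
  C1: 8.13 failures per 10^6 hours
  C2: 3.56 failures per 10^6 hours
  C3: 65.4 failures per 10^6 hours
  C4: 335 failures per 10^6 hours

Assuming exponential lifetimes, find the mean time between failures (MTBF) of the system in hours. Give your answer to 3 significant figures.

2430

Series of exponential components: λ_sys = Σ λ_i
λ_sys = 0.00000813 + 0.00000356 + 0.0000654 + 0.000335 = 4.1209e-04 /h
MTBF = 1 / λ_sys = 2430 h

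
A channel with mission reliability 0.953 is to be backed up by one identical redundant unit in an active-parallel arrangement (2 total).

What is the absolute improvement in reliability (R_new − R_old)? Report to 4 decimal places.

R_before = 0.953
R_after = 1 − (1 − 0.953)^2 = 0.9978
ΔR = 0.9978 − 0.953 = 0.0448

0.0448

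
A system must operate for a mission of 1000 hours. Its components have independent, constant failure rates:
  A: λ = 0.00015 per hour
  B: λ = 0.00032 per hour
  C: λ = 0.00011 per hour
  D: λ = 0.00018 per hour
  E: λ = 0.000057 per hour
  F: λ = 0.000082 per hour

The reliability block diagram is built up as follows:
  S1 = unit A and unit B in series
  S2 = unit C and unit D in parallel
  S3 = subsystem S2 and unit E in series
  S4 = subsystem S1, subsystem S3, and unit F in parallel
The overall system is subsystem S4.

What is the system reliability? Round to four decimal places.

0.9979

R(A) = exp(−0.00015 × 1000) = 0.860708
R(B) = exp(−0.00032 × 1000) = 0.726149
R(C) = exp(−0.00011 × 1000) = 0.895834
R(D) = exp(−0.00018 × 1000) = 0.835270
R(E) = exp(−0.000057 × 1000) = 0.944594
R(F) = exp(−0.000082 × 1000) = 0.921272
Series (A and B): 0.860708 × 0.726149 = 0.625002
Parallel (C and D): 1 − (1 − 0.895834)(1 − 0.835270) = 0.982841
Series ([0.982841] and E): 0.982841 × 0.944594 = 0.928386
Parallel ([0.625002], [0.928386], and F): 1 − (1 − 0.625002)(1 − 0.928386)(1 − 0.921272) = 0.9979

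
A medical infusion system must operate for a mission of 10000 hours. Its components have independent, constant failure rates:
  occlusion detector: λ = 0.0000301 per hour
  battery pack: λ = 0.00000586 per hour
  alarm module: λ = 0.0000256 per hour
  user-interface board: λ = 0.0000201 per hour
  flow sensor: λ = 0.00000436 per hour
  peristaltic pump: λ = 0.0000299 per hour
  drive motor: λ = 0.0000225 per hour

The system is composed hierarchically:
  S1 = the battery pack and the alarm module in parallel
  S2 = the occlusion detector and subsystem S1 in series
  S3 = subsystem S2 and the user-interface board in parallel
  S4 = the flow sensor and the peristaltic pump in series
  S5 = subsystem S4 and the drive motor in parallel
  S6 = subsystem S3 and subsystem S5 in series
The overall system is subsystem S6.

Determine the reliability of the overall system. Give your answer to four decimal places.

0.8954

R(occlusion detector) = exp(−0.0000301 × 10000) = 0.740078
R(battery pack) = exp(−0.00000586 × 10000) = 0.943084
R(alarm module) = exp(−0.0000256 × 10000) = 0.774142
R(user-interface board) = exp(−0.0000201 × 10000) = 0.817912
R(flow sensor) = exp(−0.00000436 × 10000) = 0.957337
R(peristaltic pump) = exp(−0.0000299 × 10000) = 0.741559
R(drive motor) = exp(−0.0000225 × 10000) = 0.798516
Parallel (battery pack and alarm module): 1 − (1 − 0.943084)(1 − 0.774142) = 0.987145
Series (occlusion detector and [0.987145]): 0.740078 × 0.987145 = 0.730564
Parallel ([0.730564] and user-interface board): 1 − (1 − 0.730564)(1 − 0.817912) = 0.950939
Series (flow sensor and peristaltic pump): 0.957337 × 0.741559 = 0.709922
Parallel ([0.709922] and drive motor): 1 − (1 − 0.709922)(1 − 0.798516) = 0.941554
Series ([0.950939] and [0.941554]): 0.950939 × 0.941554 = 0.8954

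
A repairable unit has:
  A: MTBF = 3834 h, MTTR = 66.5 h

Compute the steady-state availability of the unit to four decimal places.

0.9830

A(A) = MTBF/(MTBF+MTTR) = 3834/(3834+66.5) = 0.9830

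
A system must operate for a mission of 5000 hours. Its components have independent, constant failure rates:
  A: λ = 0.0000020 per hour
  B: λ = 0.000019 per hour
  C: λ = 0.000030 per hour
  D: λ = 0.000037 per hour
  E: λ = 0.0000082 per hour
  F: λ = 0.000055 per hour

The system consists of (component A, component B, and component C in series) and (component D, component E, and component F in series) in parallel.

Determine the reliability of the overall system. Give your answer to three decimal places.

0.911

R(A) = exp(−0.0000020 × 5000) = 0.99005
R(B) = exp(−0.000019 × 5000) = 0.90937
R(C) = exp(−0.000030 × 5000) = 0.86071
R(D) = exp(−0.000037 × 5000) = 0.83110
R(E) = exp(−0.0000082 × 5000) = 0.95983
R(F) = exp(−0.000055 × 5000) = 0.75957
Series (A, B, and C): 0.99005 × 0.90937 × 0.86071 = 0.77492
Series (D, E, and F): 0.83110 × 0.95983 × 0.75957 = 0.60592
Parallel ([0.77492] and [0.60592]): 1 − (1 − 0.77492)(1 − 0.60592) = 0.911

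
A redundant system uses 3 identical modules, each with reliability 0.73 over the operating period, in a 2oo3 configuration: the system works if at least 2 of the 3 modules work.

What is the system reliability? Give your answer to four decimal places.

R = Σ_{i=2}^{3} C(3,i) p^i (1−p)^{3−i} with p = 0.73
C(3,2)·0.73^2·0.27^1 = 0.431649
C(3,3)·0.73^3·0.27^0 = 0.389017
Sum = 0.8207

0.8207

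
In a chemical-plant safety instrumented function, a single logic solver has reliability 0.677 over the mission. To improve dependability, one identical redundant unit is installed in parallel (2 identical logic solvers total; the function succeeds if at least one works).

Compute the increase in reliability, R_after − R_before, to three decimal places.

R_before = 0.677
R_after = 1 − (1 − 0.677)^2 = 0.896
ΔR = 0.896 − 0.677 = 0.219

0.219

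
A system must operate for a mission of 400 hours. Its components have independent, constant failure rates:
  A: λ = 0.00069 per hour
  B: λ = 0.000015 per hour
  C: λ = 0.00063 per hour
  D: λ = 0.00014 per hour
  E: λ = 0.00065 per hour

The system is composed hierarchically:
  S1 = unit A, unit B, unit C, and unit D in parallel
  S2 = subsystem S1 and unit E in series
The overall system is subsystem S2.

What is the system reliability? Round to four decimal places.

0.7710

R(A) = exp(−0.00069 × 400) = 0.758813
R(B) = exp(−0.000015 × 400) = 0.994018
R(C) = exp(−0.00063 × 400) = 0.777245
R(D) = exp(−0.00014 × 400) = 0.945539
R(E) = exp(−0.00065 × 400) = 0.771052
Parallel (A, B, C, and D): 1 − (1 − 0.758813)(1 − 0.994018)(1 − 0.777245)(1 − 0.945539) = 0.999982
Series ([0.999982] and E): 0.999982 × 0.771052 = 0.7710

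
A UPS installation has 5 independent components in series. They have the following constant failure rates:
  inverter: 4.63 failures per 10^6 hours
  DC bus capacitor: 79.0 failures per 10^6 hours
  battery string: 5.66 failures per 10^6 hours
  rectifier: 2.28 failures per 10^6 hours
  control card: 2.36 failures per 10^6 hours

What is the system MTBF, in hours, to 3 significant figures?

Series of exponential components: λ_sys = Σ λ_i
λ_sys = 0.00000463 + 0.0000790 + 0.00000566 + 0.00000228 + 0.00000236 = 9.3930e-05 /h
MTBF = 1 / λ_sys = 10600 h

10600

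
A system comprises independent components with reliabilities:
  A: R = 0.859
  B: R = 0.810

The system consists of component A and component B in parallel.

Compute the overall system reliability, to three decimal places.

0.973

Parallel (A and B): 1 − (1 − 0.85900)(1 − 0.81000) = 0.973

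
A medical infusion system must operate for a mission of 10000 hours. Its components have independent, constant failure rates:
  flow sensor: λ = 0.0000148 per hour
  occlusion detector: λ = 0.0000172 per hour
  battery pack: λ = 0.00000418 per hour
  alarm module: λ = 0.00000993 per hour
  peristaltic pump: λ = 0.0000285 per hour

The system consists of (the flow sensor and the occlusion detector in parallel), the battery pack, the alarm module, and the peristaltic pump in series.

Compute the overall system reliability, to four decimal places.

0.6389

R(flow sensor) = exp(−0.0000148 × 10000) = 0.862431
R(occlusion detector) = exp(−0.0000172 × 10000) = 0.841979
R(battery pack) = exp(−0.00000418 × 10000) = 0.959062
R(alarm module) = exp(−0.00000993 × 10000) = 0.905471
R(peristaltic pump) = exp(−0.0000285 × 10000) = 0.752014
Parallel (flow sensor and occlusion detector): 1 − (1 − 0.862431)(1 − 0.841979) = 0.978261
Series ([0.978261], battery pack, alarm module, and peristaltic pump): 0.978261 × 0.959062 × 0.905471 × 0.752014 = 0.6389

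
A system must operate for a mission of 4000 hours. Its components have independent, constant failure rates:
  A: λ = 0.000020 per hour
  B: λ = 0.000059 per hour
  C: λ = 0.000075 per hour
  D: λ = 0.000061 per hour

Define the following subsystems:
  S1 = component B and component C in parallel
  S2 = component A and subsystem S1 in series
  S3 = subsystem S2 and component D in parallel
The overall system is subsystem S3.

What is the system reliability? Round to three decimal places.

R(A) = exp(−0.000020 × 4000) = 0.92312
R(B) = exp(−0.000059 × 4000) = 0.78978
R(C) = exp(−0.000075 × 4000) = 0.74082
R(D) = exp(−0.000061 × 4000) = 0.78349
Parallel (B and C): 1 − (1 − 0.78978)(1 − 0.74082) = 0.94552
Series (A and [0.94552]): 0.92312 × 0.94552 = 0.87283
Parallel ([0.87283] and D): 1 − (1 − 0.87283)(1 − 0.78349) = 0.972

0.972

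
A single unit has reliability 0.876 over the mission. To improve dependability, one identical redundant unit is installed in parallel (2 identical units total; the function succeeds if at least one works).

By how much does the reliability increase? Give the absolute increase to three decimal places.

R_before = 0.876
R_after = 1 − (1 − 0.876)^2 = 0.985
ΔR = 0.985 − 0.876 = 0.109

0.109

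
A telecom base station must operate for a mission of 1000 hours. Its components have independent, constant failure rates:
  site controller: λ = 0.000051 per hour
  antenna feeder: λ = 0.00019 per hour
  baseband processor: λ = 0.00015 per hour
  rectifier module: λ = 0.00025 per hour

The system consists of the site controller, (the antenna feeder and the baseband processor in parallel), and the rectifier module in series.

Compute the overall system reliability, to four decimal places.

0.7222

R(site controller) = exp(−0.000051 × 1000) = 0.950279
R(antenna feeder) = exp(−0.00019 × 1000) = 0.826959
R(baseband processor) = exp(−0.00015 × 1000) = 0.860708
R(rectifier module) = exp(−0.00025 × 1000) = 0.778801
Parallel (antenna feeder and baseband processor): 1 − (1 − 0.826959)(1 − 0.860708) = 0.975897
Series (site controller, [0.975897], and rectifier module): 0.950279 × 0.975897 × 0.778801 = 0.7222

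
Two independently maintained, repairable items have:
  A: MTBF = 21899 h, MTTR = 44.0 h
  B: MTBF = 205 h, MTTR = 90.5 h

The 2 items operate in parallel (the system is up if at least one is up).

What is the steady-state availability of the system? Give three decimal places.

A(A) = MTBF/(MTBF+MTTR) = 21899/(21899+44.0) = 0.997995
A(B) = MTBF/(MTBF+MTTR) = 205/(205+90.5) = 0.693739
Parallel availability: 1 − (1 − 0.997995)(1 − 0.693739) = 0.999

0.999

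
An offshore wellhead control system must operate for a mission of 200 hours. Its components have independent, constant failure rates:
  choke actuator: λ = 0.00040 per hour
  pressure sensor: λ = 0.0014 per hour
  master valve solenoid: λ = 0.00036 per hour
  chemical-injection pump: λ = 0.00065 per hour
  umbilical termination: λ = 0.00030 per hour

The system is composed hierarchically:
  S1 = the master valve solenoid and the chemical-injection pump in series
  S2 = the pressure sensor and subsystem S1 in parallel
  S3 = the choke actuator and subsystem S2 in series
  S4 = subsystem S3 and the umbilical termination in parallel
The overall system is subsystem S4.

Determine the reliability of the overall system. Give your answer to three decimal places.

0.993

R(choke actuator) = exp(−0.00040 × 200) = 0.92312
R(pressure sensor) = exp(−0.0014 × 200) = 0.75578
R(master valve solenoid) = exp(−0.00036 × 200) = 0.93053
R(chemical-injection pump) = exp(−0.00065 × 200) = 0.87810
R(umbilical termination) = exp(−0.00030 × 200) = 0.94176
Series (master valve solenoid and chemical-injection pump): 0.93053 × 0.87810 = 0.81710
Parallel (pressure sensor and [0.81710]): 1 − (1 − 0.75578)(1 − 0.81710) = 0.95533
Series (choke actuator and [0.95533]): 0.92312 × 0.95533 = 0.88188
Parallel ([0.88188] and umbilical termination): 1 − (1 − 0.88188)(1 − 0.94176) = 0.993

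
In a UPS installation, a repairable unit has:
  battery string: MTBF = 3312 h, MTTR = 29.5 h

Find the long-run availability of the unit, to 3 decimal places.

0.991

A(battery string) = MTBF/(MTBF+MTTR) = 3312/(3312+29.5) = 0.991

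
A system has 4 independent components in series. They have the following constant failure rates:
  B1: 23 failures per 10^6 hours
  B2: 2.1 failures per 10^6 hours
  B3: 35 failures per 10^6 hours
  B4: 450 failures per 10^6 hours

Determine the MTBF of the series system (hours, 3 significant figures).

1960

Series of exponential components: λ_sys = Σ λ_i
λ_sys = 0.000023 + 0.0000021 + 0.000035 + 0.00045 = 5.1010e-04 /h
MTBF = 1 / λ_sys = 1960 h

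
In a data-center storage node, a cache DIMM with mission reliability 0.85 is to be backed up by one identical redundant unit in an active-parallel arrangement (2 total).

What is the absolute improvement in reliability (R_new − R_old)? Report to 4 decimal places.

0.1275

R_before = 0.85
R_after = 1 − (1 − 0.85)^2 = 0.9775
ΔR = 0.9775 − 0.85 = 0.1275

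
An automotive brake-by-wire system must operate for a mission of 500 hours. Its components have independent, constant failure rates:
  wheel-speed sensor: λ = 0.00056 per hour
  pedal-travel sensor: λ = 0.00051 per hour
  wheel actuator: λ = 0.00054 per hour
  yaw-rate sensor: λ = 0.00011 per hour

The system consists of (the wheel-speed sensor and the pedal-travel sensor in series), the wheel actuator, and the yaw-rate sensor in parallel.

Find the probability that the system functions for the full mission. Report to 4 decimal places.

R(wheel-speed sensor) = exp(−0.00056 × 500) = 0.755784
R(pedal-travel sensor) = exp(−0.00051 × 500) = 0.774916
R(wheel actuator) = exp(−0.00054 × 500) = 0.763379
R(yaw-rate sensor) = exp(−0.00011 × 500) = 0.946485
Series (wheel-speed sensor and pedal-travel sensor): 0.755784 × 0.774916 = 0.585669
Parallel ([0.585669], wheel actuator, and yaw-rate sensor): 1 − (1 − 0.585669)(1 − 0.763379)(1 − 0.946485) = 0.9948

0.9948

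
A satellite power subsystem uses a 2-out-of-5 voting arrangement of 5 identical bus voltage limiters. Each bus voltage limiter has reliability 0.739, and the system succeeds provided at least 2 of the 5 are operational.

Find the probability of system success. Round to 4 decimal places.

0.9816

R = Σ_{i=2}^{5} C(5,i) p^i (1−p)^{5−i} with p = 0.739
C(5,2)·0.739^2·0.261^3 = 0.097098
C(5,3)·0.739^3·0.261^2 = 0.274925
C(5,4)·0.739^4·0.261^1 = 0.389214
C(5,5)·0.739^5·0.261^0 = 0.220405
Sum = 0.9816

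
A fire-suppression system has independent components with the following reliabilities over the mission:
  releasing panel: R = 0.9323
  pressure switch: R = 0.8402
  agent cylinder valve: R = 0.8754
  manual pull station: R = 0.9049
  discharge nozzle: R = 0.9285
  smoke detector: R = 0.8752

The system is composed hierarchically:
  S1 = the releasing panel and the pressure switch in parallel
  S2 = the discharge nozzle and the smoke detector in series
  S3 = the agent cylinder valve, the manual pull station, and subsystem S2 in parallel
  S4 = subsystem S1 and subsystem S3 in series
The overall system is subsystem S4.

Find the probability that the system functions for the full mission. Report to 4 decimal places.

Parallel (releasing panel and pressure switch): 1 − (1 − 0.932300)(1 − 0.840200) = 0.989182
Series (discharge nozzle and smoke detector): 0.928500 × 0.875200 = 0.812623
Parallel (agent cylinder valve, manual pull station, and [0.812623]): 1 − (1 − 0.875400)(1 − 0.904900)(1 − 0.812623) = 0.997780
Series ([0.989182] and [0.997780]): 0.989182 × 0.997780 = 0.9870

0.9870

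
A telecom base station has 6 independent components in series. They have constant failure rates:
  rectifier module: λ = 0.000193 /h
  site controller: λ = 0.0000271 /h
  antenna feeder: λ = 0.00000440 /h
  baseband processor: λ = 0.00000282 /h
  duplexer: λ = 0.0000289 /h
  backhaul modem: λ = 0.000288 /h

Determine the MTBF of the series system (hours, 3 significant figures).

1840

Series of exponential components: λ_sys = Σ λ_i
λ_sys = 0.000193 + 0.0000271 + 0.00000440 + 0.00000282 + 0.0000289 + 0.000288 = 5.4422e-04 /h
MTBF = 1 / λ_sys = 1840 h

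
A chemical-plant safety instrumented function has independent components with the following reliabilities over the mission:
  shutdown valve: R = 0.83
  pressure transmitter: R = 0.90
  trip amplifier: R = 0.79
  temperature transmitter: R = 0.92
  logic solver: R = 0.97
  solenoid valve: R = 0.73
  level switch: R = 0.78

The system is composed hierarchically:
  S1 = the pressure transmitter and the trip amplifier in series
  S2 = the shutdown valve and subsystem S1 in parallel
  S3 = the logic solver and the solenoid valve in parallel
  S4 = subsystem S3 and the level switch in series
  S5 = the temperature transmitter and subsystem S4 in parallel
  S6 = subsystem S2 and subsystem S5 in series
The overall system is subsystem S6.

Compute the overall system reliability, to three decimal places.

0.934

Series (pressure transmitter and trip amplifier): 0.90000 × 0.79000 = 0.71100
Parallel (shutdown valve and [0.71100]): 1 − (1 − 0.83000)(1 − 0.71100) = 0.95087
Parallel (logic solver and solenoid valve): 1 − (1 − 0.97000)(1 − 0.73000) = 0.99190
Series ([0.99190] and level switch): 0.99190 × 0.78000 = 0.77368
Parallel (temperature transmitter and [0.77368]): 1 − (1 − 0.92000)(1 − 0.77368) = 0.98189
Series ([0.95087] and [0.98189]): 0.95087 × 0.98189 = 0.934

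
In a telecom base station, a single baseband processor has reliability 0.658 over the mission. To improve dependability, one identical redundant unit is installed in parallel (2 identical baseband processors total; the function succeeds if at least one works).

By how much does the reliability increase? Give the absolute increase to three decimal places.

R_before = 0.658
R_after = 1 − (1 − 0.658)^2 = 0.883
ΔR = 0.883 − 0.658 = 0.225

0.225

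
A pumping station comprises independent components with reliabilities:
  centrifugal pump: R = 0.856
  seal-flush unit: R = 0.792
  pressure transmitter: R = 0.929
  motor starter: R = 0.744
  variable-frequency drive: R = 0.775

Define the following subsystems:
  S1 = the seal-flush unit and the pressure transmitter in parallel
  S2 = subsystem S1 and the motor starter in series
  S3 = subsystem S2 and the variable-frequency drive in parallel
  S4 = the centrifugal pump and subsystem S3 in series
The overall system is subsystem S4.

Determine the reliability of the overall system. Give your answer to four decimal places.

Parallel (seal-flush unit and pressure transmitter): 1 − (1 − 0.792000)(1 − 0.929000) = 0.985232
Series ([0.985232] and motor starter): 0.985232 × 0.744000 = 0.733013
Parallel ([0.733013] and variable-frequency drive): 1 − (1 − 0.733013)(1 − 0.775000) = 0.939928
Series (centrifugal pump and [0.939928]): 0.856000 × 0.939928 = 0.8046

0.8046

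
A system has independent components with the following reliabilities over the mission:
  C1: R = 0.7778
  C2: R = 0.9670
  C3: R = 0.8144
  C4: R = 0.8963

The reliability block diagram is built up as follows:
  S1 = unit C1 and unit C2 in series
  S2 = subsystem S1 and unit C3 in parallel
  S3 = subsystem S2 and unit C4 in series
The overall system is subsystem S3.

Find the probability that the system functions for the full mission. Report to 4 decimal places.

0.8551

Series (C1 and C2): 0.777800 × 0.967000 = 0.752133
Parallel ([0.752133] and C3): 1 − (1 − 0.752133)(1 − 0.814400) = 0.953996
Series ([0.953996] and C4): 0.953996 × 0.896300 = 0.8551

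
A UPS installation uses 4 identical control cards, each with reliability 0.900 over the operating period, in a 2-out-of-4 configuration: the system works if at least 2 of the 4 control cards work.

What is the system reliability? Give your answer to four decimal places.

0.9963

R = Σ_{i=2}^{4} C(4,i) p^i (1−p)^{4−i} with p = 0.900
C(4,2)·0.900^2·0.100^2 = 0.048600
C(4,3)·0.900^3·0.100^1 = 0.291600
C(4,4)·0.900^4·0.100^0 = 0.656100
Sum = 0.9963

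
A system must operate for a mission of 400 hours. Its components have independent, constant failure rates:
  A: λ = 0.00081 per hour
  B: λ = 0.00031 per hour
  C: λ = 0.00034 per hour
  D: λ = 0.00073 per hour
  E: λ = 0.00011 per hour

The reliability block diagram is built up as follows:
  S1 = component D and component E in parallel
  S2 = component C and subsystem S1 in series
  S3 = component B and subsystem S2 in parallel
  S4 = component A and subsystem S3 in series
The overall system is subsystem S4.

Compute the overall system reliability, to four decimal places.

R(A) = exp(−0.00081 × 400) = 0.723250
R(B) = exp(−0.00031 × 400) = 0.883380
R(C) = exp(−0.00034 × 400) = 0.872843
R(D) = exp(−0.00073 × 400) = 0.746769
R(E) = exp(−0.00011 × 400) = 0.956954
Parallel (D and E): 1 − (1 − 0.746769)(1 − 0.956954) = 0.989099
Series (C and [0.989099]): 0.872843 × 0.989099 = 0.863328
Parallel (B and [0.863328]): 1 − (1 − 0.883380)(1 − 0.863328) = 0.984061
Series (A and [0.984061]): 0.723250 × 0.984061 = 0.7117

0.7117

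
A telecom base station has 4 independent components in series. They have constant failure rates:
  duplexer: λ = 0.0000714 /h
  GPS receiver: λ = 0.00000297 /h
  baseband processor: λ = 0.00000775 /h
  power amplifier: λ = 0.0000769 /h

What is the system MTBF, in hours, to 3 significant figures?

6290

Series of exponential components: λ_sys = Σ λ_i
λ_sys = 0.0000714 + 0.00000297 + 0.00000775 + 0.0000769 = 1.5902e-04 /h
MTBF = 1 / λ_sys = 6290 h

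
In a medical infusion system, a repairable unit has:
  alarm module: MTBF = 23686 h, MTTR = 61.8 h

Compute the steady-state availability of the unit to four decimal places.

A(alarm module) = MTBF/(MTBF+MTTR) = 23686/(23686+61.8) = 0.9974

0.9974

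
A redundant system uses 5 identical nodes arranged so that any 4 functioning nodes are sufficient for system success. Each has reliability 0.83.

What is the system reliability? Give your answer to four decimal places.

R = Σ_{i=4}^{5} C(5,i) p^i (1−p)^{5−i} with p = 0.83
C(5,4)·0.83^4·0.17^1 = 0.403396
C(5,5)·0.83^5·0.17^0 = 0.393904
Sum = 0.7973

0.7973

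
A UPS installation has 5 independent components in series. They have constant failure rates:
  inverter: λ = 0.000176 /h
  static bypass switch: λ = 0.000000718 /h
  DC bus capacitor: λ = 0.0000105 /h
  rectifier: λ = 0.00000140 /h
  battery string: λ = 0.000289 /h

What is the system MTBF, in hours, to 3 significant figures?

Series of exponential components: λ_sys = Σ λ_i
λ_sys = 0.000176 + 0.000000718 + 0.0000105 + 0.00000140 + 0.000289 = 4.7762e-04 /h
MTBF = 1 / λ_sys = 2090 h

2090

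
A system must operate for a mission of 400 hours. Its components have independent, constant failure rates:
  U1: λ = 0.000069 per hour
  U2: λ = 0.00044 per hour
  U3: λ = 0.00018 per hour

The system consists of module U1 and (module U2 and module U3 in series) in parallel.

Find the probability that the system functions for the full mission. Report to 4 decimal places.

R(U1) = exp(−0.000069 × 400) = 0.972777
R(U2) = exp(−0.00044 × 400) = 0.838618
R(U3) = exp(−0.00018 × 400) = 0.930531
Series (U2 and U3): 0.838618 × 0.930531 = 0.780360
Parallel (U1 and [0.780360]): 1 − (1 − 0.972777)(1 − 0.780360) = 0.9940

0.9940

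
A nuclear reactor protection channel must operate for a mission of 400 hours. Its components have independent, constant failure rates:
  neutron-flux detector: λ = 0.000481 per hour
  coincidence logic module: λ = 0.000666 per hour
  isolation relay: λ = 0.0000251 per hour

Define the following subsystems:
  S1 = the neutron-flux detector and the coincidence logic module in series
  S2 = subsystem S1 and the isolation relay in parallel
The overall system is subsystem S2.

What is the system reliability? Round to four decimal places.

0.9963

R(neutron-flux detector) = exp(−0.000481 × 400) = 0.824977
R(coincidence logic module) = exp(−0.000666 × 400) = 0.766133
R(isolation relay) = exp(−0.0000251 × 400) = 0.990010
Series (neutron-flux detector and coincidence logic module): 0.824977 × 0.766133 = 0.632042
Parallel ([0.632042] and isolation relay): 1 − (1 − 0.632042)(1 − 0.990010) = 0.9963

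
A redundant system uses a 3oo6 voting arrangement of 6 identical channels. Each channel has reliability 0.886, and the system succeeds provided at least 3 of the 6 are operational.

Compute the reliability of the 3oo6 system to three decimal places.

0.998

R = Σ_{i=3}^{6} C(6,i) p^i (1−p)^{6−i} with p = 0.886
C(6,3)·0.886^3·0.114^3 = 0.02061
C(6,4)·0.886^4·0.114^2 = 0.12013
C(6,5)·0.886^5·0.114^1 = 0.37344
C(6,6)·0.886^6·0.114^0 = 0.48373
Sum = 0.998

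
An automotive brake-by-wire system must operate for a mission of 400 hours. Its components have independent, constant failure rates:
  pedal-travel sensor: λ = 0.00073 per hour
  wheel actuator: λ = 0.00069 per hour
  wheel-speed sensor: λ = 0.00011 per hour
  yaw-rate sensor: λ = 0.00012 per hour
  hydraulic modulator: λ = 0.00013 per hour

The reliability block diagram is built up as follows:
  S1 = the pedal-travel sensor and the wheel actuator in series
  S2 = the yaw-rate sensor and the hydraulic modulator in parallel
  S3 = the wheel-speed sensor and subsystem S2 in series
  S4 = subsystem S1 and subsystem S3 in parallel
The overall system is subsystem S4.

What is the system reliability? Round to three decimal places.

0.980

R(pedal-travel sensor) = exp(−0.00073 × 400) = 0.74677
R(wheel actuator) = exp(−0.00069 × 400) = 0.75881
R(wheel-speed sensor) = exp(−0.00011 × 400) = 0.95695
R(yaw-rate sensor) = exp(−0.00012 × 400) = 0.95313
R(hydraulic modulator) = exp(−0.00013 × 400) = 0.94933
Series (pedal-travel sensor and wheel actuator): 0.74677 × 0.75881 = 0.56666
Parallel (yaw-rate sensor and hydraulic modulator): 1 − (1 − 0.95313)(1 − 0.94933) = 0.99763
Series (wheel-speed sensor and [0.99763]): 0.95695 × 0.99763 = 0.95468
Parallel ([0.56666] and [0.95468]): 1 − (1 − 0.56666)(1 − 0.95468) = 0.980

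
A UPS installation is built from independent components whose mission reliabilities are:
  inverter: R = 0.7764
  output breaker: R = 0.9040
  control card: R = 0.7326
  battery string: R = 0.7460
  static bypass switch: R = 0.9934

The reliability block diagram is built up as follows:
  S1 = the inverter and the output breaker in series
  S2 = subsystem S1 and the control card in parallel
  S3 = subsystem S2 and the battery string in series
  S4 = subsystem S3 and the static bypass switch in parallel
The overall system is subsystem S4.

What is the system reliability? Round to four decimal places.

0.9979

Series (inverter and output breaker): 0.776400 × 0.904000 = 0.701866
Parallel ([0.701866] and control card): 1 − (1 − 0.701866)(1 − 0.732600) = 0.920279
Series ([0.920279] and battery string): 0.920279 × 0.746000 = 0.686528
Parallel ([0.686528] and static bypass switch): 1 − (1 − 0.686528)(1 − 0.993400) = 0.9979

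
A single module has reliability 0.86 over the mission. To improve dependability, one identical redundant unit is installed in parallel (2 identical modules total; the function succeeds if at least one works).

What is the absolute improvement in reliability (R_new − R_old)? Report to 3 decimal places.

0.120

R_before = 0.86
R_after = 1 − (1 − 0.86)^2 = 0.980
ΔR = 0.980 − 0.86 = 0.120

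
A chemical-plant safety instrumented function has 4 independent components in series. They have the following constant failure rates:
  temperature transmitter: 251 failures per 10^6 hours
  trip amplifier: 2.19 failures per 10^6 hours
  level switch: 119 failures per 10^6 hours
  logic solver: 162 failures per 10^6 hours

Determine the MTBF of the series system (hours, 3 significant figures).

Series of exponential components: λ_sys = Σ λ_i
λ_sys = 0.000251 + 0.00000219 + 0.000119 + 0.000162 = 5.3419e-04 /h
MTBF = 1 / λ_sys = 1870 h

1870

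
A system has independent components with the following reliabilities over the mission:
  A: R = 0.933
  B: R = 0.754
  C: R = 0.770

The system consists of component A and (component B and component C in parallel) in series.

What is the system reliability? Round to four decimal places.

Parallel (B and C): 1 − (1 − 0.754000)(1 − 0.770000) = 0.943420
Series (A and [0.943420]): 0.933000 × 0.943420 = 0.8802

0.8802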